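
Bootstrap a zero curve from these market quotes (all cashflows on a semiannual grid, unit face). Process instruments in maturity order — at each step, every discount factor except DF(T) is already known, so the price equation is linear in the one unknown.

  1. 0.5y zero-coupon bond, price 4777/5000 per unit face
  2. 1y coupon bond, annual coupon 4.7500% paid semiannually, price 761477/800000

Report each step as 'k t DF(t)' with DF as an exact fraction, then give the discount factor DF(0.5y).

1 1/2 4777/5000
2 1 2269/2500
DF(0.5y) = 4777/5000 ≈ 0.955400

step 1 [0.5y] zero: DF = P = 4777/5000 ≈ 0.955400
step 2 [1y] bond c/2=19/800: DF=(761477/800000 − 19/800·(0.955400))/(1+19/800) = 2269/2500 ≈ 0.907600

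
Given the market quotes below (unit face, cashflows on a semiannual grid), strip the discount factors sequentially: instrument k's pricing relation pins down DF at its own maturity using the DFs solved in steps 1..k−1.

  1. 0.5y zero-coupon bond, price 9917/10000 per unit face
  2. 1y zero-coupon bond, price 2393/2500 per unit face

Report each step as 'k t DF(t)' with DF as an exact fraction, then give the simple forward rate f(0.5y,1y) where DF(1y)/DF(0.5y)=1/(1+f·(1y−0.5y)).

1 1/2 9917/10000
2 1 2393/2500
f(0.5y,1y) = ((9917/10000)/(2393/2500) − 1)/(1/2) = 345/4786 ≈ 7.2085%

step 1 [0.5y] zero: DF = P = 9917/10000 ≈ 0.991700
step 2 [1y] zero: DF = P = 2393/2500 ≈ 0.957200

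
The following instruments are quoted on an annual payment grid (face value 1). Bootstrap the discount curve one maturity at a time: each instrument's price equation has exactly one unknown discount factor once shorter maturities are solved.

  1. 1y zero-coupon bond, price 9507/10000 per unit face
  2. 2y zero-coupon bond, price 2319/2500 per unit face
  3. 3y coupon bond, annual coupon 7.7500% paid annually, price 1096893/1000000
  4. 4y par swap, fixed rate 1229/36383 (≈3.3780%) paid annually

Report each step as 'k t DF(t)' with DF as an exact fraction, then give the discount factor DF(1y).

step 1 [1y] zero: DF = P = 9507/10000 ≈ 0.950700
step 2 [2y] zero: DF = P = 2319/2500 ≈ 0.927600
step 3 [3y] bond c/1=31/400: DF=(1096893/1000000 − 31/400·(0.950700+0.927600))/(1+31/400) = 8829/10000 ≈ 0.882900
step 4 [4y] swap r/1=1229/36383: DF=(1 − 1229/36383·(0.950700+0.927600+0.882900))/(1+1229/36383) = 8771/10000 ≈ 0.877100

1 1 9507/10000
2 2 2319/2500
3 3 8829/10000
4 4 8771/10000
DF(1y) = 9507/10000 ≈ 0.950700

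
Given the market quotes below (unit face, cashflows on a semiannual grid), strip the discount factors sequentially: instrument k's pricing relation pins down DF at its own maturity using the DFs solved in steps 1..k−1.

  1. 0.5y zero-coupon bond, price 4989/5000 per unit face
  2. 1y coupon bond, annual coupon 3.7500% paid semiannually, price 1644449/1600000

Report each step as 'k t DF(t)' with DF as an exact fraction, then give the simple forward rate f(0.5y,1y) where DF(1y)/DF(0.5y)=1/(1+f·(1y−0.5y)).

1 1/2 4989/5000
2 1 1981/2000
f(0.5y,1y) = ((4989/5000)/(1981/2000) − 1)/(1/2) = 146/9905 ≈ 1.4740%

step 1 [0.5y] zero: DF = P = 4989/5000 ≈ 0.997800
step 2 [1y] bond c/2=3/160: DF=(1644449/1600000 − 3/160·(0.997800))/(1+3/160) = 1981/2000 ≈ 0.990500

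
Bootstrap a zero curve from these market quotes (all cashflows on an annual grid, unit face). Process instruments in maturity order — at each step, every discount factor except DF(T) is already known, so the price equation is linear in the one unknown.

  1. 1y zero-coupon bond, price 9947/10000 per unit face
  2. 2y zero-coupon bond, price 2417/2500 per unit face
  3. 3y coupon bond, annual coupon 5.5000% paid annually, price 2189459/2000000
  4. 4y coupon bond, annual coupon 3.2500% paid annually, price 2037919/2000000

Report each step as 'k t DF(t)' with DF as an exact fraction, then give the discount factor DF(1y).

step 1 [1y] zero: DF = P = 9947/10000 ≈ 0.994700
step 2 [2y] zero: DF = P = 2417/2500 ≈ 0.966800
step 3 [3y] bond c/1=11/200: DF=(2189459/2000000 − 11/200·(0.994700+0.966800))/(1+11/200) = 4677/5000 ≈ 0.935400
step 4 [4y] bond c/1=13/400: DF=(2037919/2000000 − 13/400·(0.994700+0.966800+0.935400))/(1+13/400) = 8957/10000 ≈ 0.895700

1 1 9947/10000
2 2 2417/2500
3 3 4677/5000
4 4 8957/10000
DF(1y) = 9947/10000 ≈ 0.994700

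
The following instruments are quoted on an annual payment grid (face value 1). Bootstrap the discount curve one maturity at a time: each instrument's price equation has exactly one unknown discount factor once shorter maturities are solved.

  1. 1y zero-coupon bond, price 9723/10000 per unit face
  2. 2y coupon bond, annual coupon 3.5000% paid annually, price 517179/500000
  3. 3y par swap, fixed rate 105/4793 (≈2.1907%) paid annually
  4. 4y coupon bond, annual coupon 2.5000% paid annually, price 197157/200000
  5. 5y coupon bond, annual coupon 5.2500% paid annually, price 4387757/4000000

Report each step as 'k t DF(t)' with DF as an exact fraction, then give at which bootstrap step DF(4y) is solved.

step 1 [1y] zero: DF = P = 9723/10000 ≈ 0.972300
step 2 [2y] bond c/1=7/200: DF=(517179/500000 − 7/200·(0.972300))/(1+7/200) = 1933/2000 ≈ 0.966500
step 3 [3y] swap r/1=105/4793: DF=(1 − 105/4793·(0.972300+0.966500))/(1+105/4793) = 937/1000 ≈ 0.937000
step 4 [4y] bond c/1=1/40: DF=(197157/200000 − 1/40·(0.972300+0.966500+0.937000))/(1+1/40) = 2229/2500 ≈ 0.891600
step 5 [5y] bond c/1=21/400: DF=(4387757/4000000 − 21/400·(0.972300+0.966500+0.937000+0.891600))/(1+21/400) = 8543/10000 ≈ 0.854300

1 1 9723/10000
2 2 1933/2000
3 3 937/1000
4 4 2229/2500
5 5 8543/10000
DF(4y) is solved at step 4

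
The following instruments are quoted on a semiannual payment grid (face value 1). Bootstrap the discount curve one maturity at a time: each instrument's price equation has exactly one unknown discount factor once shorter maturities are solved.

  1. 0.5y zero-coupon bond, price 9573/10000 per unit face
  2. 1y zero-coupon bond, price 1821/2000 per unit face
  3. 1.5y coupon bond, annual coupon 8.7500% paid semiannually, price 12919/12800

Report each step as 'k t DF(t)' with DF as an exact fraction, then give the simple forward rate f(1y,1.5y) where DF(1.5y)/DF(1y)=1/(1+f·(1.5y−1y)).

step 1 [0.5y] zero: DF = P = 9573/10000 ≈ 0.957300
step 2 [1y] zero: DF = P = 1821/2000 ≈ 0.910500
step 3 [1.5y] bond c/2=7/160: DF=(12919/12800 − 7/160·(0.957300+0.910500))/(1+7/160) = 8887/10000 ≈ 0.888700

1 1/2 9573/10000
2 1 1821/2000
3 3/2 8887/10000
f(1y,1.5y) = ((1821/2000)/(8887/10000) − 1)/(1/2) = 436/8887 ≈ 4.9060%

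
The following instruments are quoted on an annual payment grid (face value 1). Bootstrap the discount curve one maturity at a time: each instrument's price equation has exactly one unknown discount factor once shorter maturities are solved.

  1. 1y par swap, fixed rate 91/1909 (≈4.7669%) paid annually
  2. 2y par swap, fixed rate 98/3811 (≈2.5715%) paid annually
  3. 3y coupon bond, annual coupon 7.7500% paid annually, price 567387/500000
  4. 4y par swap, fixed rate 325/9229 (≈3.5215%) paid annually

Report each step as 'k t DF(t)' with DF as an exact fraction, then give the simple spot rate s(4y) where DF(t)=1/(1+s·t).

step 1 [1y] swap r/1=91/1909: DF=(1 − 91/1909·(0))/(1+91/1909) = 1909/2000 ≈ 0.954500
step 2 [2y] swap r/1=98/3811: DF=(1 − 98/3811·(0.954500))/(1+98/3811) = 951/1000 ≈ 0.951000
step 3 [3y] bond c/1=31/400: DF=(567387/500000 − 31/400·(0.954500+0.951000))/(1+31/400) = 9161/10000 ≈ 0.916100
step 4 [4y] swap r/1=325/9229: DF=(1 − 325/9229·(0.954500+0.951000+0.916100))/(1+325/9229) = 87/100 ≈ 0.870000

1 1 1909/2000
2 2 951/1000
3 3 9161/10000
4 4 87/100
s(4y) = (1/(87/100) − 1)/(4) = 13/348 ≈ 3.7356%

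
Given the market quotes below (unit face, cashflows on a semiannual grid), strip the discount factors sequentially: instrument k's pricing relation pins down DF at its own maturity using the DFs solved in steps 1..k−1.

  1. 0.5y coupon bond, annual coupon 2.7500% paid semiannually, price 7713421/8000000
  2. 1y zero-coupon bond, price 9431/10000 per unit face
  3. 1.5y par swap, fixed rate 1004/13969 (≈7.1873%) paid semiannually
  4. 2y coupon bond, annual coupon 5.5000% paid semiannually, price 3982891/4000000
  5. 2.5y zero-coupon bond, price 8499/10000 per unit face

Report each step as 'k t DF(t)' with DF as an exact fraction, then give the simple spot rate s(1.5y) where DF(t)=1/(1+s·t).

step 1 [0.5y] bond c/2=11/800: DF=(7713421/8000000 − 11/800·(0))/(1+11/800) = 9511/10000 ≈ 0.951100
step 2 [1y] zero: DF = P = 9431/10000 ≈ 0.943100
step 3 [1.5y] swap r/2=502/13969: DF=(1 − 502/13969·(0.951100+0.943100))/(1+502/13969) = 2249/2500 ≈ 0.899600
step 4 [2y] bond c/2=11/400: DF=(3982891/4000000 − 11/400·(0.951100+0.943100+0.899600))/(1+11/400) = 8943/10000 ≈ 0.894300
step 5 [2.5y] zero: DF = P = 8499/10000 ≈ 0.849900

1 1/2 9511/10000
2 1 9431/10000
3 3/2 2249/2500
4 2 8943/10000
5 5/2 8499/10000
s(1.5y) = (1/(2249/2500) − 1)/(3/2) = 502/6747 ≈ 7.4403%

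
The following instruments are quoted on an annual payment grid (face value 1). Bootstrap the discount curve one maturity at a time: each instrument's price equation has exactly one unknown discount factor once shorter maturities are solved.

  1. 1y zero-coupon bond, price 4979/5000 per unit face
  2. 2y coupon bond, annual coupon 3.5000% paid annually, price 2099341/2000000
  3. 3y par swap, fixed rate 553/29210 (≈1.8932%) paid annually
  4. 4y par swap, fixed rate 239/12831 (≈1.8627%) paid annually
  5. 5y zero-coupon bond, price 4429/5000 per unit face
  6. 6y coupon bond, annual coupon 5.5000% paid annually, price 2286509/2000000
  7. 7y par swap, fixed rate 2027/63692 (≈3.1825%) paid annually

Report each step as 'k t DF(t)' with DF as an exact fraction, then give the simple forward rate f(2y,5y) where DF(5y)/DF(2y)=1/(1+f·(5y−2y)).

step 1 [1y] zero: DF = P = 4979/5000 ≈ 0.995800
step 2 [2y] bond c/1=7/200: DF=(2099341/2000000 − 7/200·(0.995800))/(1+7/200) = 1961/2000 ≈ 0.980500
step 3 [3y] swap r/1=553/29210: DF=(1 − 553/29210·(0.995800+0.980500))/(1+553/29210) = 9447/10000 ≈ 0.944700
step 4 [4y] swap r/1=239/12831: DF=(1 − 239/12831·(0.995800+0.980500+0.944700))/(1+239/12831) = 9283/10000 ≈ 0.928300
step 5 [5y] zero: DF = P = 4429/5000 ≈ 0.885800
step 6 [6y] bond c/1=11/200: DF=(2286509/2000000 − 11/200·(0.995800+0.980500+0.944700+0.928300+0.885800))/(1+11/200) = 523/625 ≈ 0.836800
step 7 [7y] swap r/1=2027/63692: DF=(1 − 2027/63692·(0.995800+0.980500+0.944700+0.928300+0.885800+0.836800))/(1+2027/63692) = 7973/10000 ≈ 0.797300

1 1 4979/5000
2 2 1961/2000
3 3 9447/10000
4 4 9283/10000
5 5 4429/5000
6 6 523/625
7 7 7973/10000
f(2y,5y) = ((1961/2000)/(4429/5000) − 1)/(3) = 947/26574 ≈ 3.5636%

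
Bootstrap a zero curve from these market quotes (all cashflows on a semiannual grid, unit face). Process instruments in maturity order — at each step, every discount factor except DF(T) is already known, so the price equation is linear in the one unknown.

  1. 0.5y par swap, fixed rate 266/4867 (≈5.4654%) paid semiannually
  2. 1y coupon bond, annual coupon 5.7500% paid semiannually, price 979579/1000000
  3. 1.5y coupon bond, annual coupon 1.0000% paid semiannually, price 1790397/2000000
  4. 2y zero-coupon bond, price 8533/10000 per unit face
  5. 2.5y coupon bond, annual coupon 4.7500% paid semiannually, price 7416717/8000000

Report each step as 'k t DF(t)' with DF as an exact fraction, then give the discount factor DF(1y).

step 1 [0.5y] swap r/2=133/4867: DF=(1 − 133/4867·(0))/(1+133/4867) = 4867/5000 ≈ 0.973400
step 2 [1y] bond c/2=23/800: DF=(979579/1000000 − 23/800·(0.973400))/(1+23/800) = 37/40 ≈ 0.925000
step 3 [1.5y] bond c/2=1/200: DF=(1790397/2000000 − 1/200·(0.973400+0.925000))/(1+1/200) = 8813/10000 ≈ 0.881300
step 4 [2y] zero: DF = P = 8533/10000 ≈ 0.853300
step 5 [2.5y] bond c/2=19/800: DF=(7416717/8000000 − 19/800·(0.973400+0.925000+0.881300+0.853300))/(1+19/800) = 8213/10000 ≈ 0.821300

1 1/2 4867/5000
2 1 37/40
3 3/2 8813/10000
4 2 8533/10000
5 5/2 8213/10000
DF(1y) = 37/40 ≈ 0.925000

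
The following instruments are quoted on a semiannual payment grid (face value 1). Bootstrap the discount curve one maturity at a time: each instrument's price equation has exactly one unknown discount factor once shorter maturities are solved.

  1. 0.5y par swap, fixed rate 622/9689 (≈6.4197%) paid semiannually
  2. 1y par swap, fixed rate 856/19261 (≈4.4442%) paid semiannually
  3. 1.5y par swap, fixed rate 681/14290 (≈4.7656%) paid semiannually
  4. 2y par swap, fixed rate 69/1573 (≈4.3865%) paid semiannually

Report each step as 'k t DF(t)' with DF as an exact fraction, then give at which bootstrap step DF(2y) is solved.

1 1/2 9689/10000
2 1 2393/2500
3 3/2 9319/10000
4 2 2293/2500
DF(2y) is solved at step 4

step 1 [0.5y] swap r/2=311/9689: DF=(1 − 311/9689·(0))/(1+311/9689) = 9689/10000 ≈ 0.968900
step 2 [1y] swap r/2=428/19261: DF=(1 − 428/19261·(0.968900))/(1+428/19261) = 2393/2500 ≈ 0.957200
step 3 [1.5y] swap r/2=681/28580: DF=(1 − 681/28580·(0.968900+0.957200))/(1+681/28580) = 9319/10000 ≈ 0.931900
step 4 [2y] swap r/2=69/3146: DF=(1 − 69/3146·(0.968900+0.957200+0.931900))/(1+69/3146) = 2293/2500 ≈ 0.917200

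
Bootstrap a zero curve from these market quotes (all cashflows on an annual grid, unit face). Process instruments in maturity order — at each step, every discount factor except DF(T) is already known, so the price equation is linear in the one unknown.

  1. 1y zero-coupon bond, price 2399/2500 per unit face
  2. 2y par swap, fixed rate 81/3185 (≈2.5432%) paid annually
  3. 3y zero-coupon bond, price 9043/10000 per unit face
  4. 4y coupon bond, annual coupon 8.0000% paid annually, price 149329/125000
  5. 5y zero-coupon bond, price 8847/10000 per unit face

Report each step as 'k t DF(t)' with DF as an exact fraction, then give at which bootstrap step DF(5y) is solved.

step 1 [1y] zero: DF = P = 2399/2500 ≈ 0.959600
step 2 [2y] swap r/1=81/3185: DF=(1 − 81/3185·(0.959600))/(1+81/3185) = 4757/5000 ≈ 0.951400
step 3 [3y] zero: DF = P = 9043/10000 ≈ 0.904300
step 4 [4y] bond c/1=2/25: DF=(149329/125000 − 2/25·(0.959600+0.951400+0.904300))/(1+2/25) = 561/625 ≈ 0.897600
step 5 [5y] zero: DF = P = 8847/10000 ≈ 0.884700

1 1 2399/2500
2 2 4757/5000
3 3 9043/10000
4 4 561/625
5 5 8847/10000
DF(5y) is solved at step 5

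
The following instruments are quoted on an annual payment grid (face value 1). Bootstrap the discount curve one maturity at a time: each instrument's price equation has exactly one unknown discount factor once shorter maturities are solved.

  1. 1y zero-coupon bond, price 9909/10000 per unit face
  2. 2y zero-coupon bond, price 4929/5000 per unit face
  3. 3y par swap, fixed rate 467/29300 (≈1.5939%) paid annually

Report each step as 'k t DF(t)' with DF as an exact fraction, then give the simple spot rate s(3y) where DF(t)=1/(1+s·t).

step 1 [1y] zero: DF = P = 9909/10000 ≈ 0.990900
step 2 [2y] zero: DF = P = 4929/5000 ≈ 0.985800
step 3 [3y] swap r/1=467/29300: DF=(1 − 467/29300·(0.990900+0.985800))/(1+467/29300) = 9533/10000 ≈ 0.953300

1 1 9909/10000
2 2 4929/5000
3 3 9533/10000
s(3y) = (1/(9533/10000) − 1)/(3) = 467/28599 ≈ 1.6329%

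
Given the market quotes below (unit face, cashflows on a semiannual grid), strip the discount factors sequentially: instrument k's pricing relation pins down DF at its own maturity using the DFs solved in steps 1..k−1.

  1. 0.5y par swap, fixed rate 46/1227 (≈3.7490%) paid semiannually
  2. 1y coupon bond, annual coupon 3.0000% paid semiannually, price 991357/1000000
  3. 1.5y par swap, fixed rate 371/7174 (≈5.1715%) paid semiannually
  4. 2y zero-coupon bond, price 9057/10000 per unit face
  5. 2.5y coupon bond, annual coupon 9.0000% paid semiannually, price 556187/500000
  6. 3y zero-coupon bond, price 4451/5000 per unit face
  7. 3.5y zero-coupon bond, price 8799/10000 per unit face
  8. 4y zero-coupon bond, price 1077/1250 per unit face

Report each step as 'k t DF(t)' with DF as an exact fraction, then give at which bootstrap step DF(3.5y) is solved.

1 1/2 1227/1250
2 1 4811/5000
3 3/2 4629/5000
4 2 9057/10000
5 5/2 9019/10000
6 3 4451/5000
7 7/2 8799/10000
8 4 1077/1250
DF(3.5y) is solved at step 7

step 1 [0.5y] swap r/2=23/1227: DF=(1 − 23/1227·(0))/(1+23/1227) = 1227/1250 ≈ 0.981600
step 2 [1y] bond c/2=3/200: DF=(991357/1000000 − 3/200·(0.981600))/(1+3/200) = 4811/5000 ≈ 0.962200
step 3 [1.5y] swap r/2=371/14348: DF=(1 − 371/14348·(0.981600+0.962200))/(1+371/14348) = 4629/5000 ≈ 0.925800
step 4 [2y] zero: DF = P = 9057/10000 ≈ 0.905700
step 5 [2.5y] bond c/2=9/200: DF=(556187/500000 − 9/200·(0.981600+0.962200+0.925800+0.905700))/(1+9/200) = 9019/10000 ≈ 0.901900
step 6 [3y] zero: DF = P = 4451/5000 ≈ 0.890200
step 7 [3.5y] zero: DF = P = 8799/10000 ≈ 0.879900
step 8 [4y] zero: DF = P = 1077/1250 ≈ 0.861600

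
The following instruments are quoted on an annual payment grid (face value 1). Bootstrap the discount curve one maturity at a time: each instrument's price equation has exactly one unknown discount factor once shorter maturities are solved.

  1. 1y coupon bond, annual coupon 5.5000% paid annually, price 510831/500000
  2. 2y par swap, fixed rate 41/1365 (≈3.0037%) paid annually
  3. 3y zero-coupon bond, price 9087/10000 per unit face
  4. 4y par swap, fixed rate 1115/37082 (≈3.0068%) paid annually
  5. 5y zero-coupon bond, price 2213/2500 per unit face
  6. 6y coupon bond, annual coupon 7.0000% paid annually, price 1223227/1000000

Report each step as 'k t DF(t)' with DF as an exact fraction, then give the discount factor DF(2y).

step 1 [1y] bond c/1=11/200: DF=(510831/500000 − 11/200·(0))/(1+11/200) = 2421/2500 ≈ 0.968400
step 2 [2y] swap r/1=41/1365: DF=(1 − 41/1365·(0.968400))/(1+41/1365) = 4713/5000 ≈ 0.942600
step 3 [3y] zero: DF = P = 9087/10000 ≈ 0.908700
step 4 [4y] swap r/1=1115/37082: DF=(1 − 1115/37082·(0.968400+0.942600+0.908700))/(1+1115/37082) = 1777/2000 ≈ 0.888500
step 5 [5y] zero: DF = P = 2213/2500 ≈ 0.885200
step 6 [6y] bond c/1=7/100: DF=(1223227/1000000 − 7/100·(0.968400+0.942600+0.908700+0.888500+0.885200))/(1+7/100) = 8427/10000 ≈ 0.842700

1 1 2421/2500
2 2 4713/5000
3 3 9087/10000
4 4 1777/2000
5 5 2213/2500
6 6 8427/10000
DF(2y) = 4713/5000 ≈ 0.942600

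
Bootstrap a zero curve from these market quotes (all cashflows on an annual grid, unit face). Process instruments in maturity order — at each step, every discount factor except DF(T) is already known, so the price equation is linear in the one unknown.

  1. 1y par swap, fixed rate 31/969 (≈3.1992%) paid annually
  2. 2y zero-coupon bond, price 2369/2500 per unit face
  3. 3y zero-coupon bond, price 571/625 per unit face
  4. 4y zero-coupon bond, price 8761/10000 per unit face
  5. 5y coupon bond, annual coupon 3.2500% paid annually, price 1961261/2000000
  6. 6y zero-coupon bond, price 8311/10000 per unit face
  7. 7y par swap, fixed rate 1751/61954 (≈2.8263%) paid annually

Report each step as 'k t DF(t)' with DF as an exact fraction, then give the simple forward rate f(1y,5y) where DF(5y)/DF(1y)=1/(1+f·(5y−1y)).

1 1 969/1000
2 2 2369/2500
3 3 571/625
4 4 8761/10000
5 5 8331/10000
6 6 8311/10000
7 7 8249/10000
f(1y,5y) = ((969/1000)/(8331/10000) − 1)/(4) = 453/11108 ≈ 4.0781%

step 1 [1y] swap r/1=31/969: DF=(1 − 31/969·(0))/(1+31/969) = 969/1000 ≈ 0.969000
step 2 [2y] zero: DF = P = 2369/2500 ≈ 0.947600
step 3 [3y] zero: DF = P = 571/625 ≈ 0.913600
step 4 [4y] zero: DF = P = 8761/10000 ≈ 0.876100
step 5 [5y] bond c/1=13/400: DF=(1961261/2000000 − 13/400·(0.969000+0.947600+0.913600+0.876100))/(1+13/400) = 8331/10000 ≈ 0.833100
step 6 [6y] zero: DF = P = 8311/10000 ≈ 0.831100
step 7 [7y] swap r/1=1751/61954: DF=(1 − 1751/61954·(0.969000+0.947600+0.913600+0.876100+0.833100+0.831100))/(1+1751/61954) = 8249/10000 ≈ 0.824900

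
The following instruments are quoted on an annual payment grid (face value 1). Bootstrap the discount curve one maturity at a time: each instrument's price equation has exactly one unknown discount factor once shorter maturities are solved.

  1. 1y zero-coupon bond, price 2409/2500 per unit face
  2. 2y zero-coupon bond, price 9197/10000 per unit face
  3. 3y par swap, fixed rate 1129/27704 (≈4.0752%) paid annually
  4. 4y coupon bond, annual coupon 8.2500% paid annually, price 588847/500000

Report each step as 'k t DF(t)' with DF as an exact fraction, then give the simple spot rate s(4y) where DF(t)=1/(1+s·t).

step 1 [1y] zero: DF = P = 2409/2500 ≈ 0.963600
step 2 [2y] zero: DF = P = 9197/10000 ≈ 0.919700
step 3 [3y] swap r/1=1129/27704: DF=(1 − 1129/27704·(0.963600+0.919700))/(1+1129/27704) = 8871/10000 ≈ 0.887100
step 4 [4y] bond c/1=33/400: DF=(588847/500000 − 33/400·(0.963600+0.919700+0.887100))/(1+33/400) = 548/625 ≈ 0.876800

1 1 2409/2500
2 2 9197/10000
3 3 8871/10000
4 4 548/625
s(4y) = (1/(548/625) − 1)/(4) = 77/2192 ≈ 3.5128%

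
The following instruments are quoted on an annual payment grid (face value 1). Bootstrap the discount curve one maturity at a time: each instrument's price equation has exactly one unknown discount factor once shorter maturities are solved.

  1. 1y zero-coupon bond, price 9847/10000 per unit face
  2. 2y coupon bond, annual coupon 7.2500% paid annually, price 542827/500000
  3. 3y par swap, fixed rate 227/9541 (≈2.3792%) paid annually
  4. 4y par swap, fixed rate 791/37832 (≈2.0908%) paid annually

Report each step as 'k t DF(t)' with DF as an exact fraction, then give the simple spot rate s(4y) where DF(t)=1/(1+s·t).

step 1 [1y] zero: DF = P = 9847/10000 ≈ 0.984700
step 2 [2y] bond c/1=29/400: DF=(542827/500000 − 29/400·(0.984700))/(1+29/400) = 9457/10000 ≈ 0.945700
step 3 [3y] swap r/1=227/9541: DF=(1 − 227/9541·(0.984700+0.945700))/(1+227/9541) = 9319/10000 ≈ 0.931900
step 4 [4y] swap r/1=791/37832: DF=(1 − 791/37832·(0.984700+0.945700+0.931900))/(1+791/37832) = 9209/10000 ≈ 0.920900

1 1 9847/10000
2 2 9457/10000
3 3 9319/10000
4 4 9209/10000
s(4y) = (1/(9209/10000) − 1)/(4) = 791/36836 ≈ 2.1474%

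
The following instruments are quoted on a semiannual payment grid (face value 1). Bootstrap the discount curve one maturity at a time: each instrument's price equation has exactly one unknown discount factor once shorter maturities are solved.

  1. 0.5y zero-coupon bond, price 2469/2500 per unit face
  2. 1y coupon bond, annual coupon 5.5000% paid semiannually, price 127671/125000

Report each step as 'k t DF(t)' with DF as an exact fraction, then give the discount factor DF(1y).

1 1/2 2469/2500
2 1 2419/2500
DF(1y) = 2419/2500 ≈ 0.967600

step 1 [0.5y] zero: DF = P = 2469/2500 ≈ 0.987600
step 2 [1y] bond c/2=11/400: DF=(127671/125000 − 11/400·(0.987600))/(1+11/400) = 2419/2500 ≈ 0.967600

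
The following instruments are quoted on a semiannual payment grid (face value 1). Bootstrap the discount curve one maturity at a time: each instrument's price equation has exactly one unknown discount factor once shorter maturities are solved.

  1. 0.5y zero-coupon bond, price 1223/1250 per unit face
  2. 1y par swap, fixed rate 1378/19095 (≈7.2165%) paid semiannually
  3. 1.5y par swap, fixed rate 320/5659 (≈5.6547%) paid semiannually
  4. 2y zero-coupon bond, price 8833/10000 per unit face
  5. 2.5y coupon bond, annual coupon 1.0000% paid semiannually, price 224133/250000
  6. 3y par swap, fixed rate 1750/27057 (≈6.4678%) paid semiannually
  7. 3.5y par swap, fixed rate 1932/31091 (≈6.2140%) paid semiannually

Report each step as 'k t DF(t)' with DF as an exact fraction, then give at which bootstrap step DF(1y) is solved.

step 1 [0.5y] zero: DF = P = 1223/1250 ≈ 0.978400
step 2 [1y] swap r/2=689/19095: DF=(1 − 689/19095·(0.978400))/(1+689/19095) = 9311/10000 ≈ 0.931100
step 3 [1.5y] swap r/2=160/5659: DF=(1 − 160/5659·(0.978400+0.931100))/(1+160/5659) = 23/25 ≈ 0.920000
step 4 [2y] zero: DF = P = 8833/10000 ≈ 0.883300
step 5 [2.5y] bond c/2=1/200: DF=(224133/250000 − 1/200·(0.978400+0.931100+0.920000+0.883300))/(1+1/200) = 546/625 ≈ 0.873600
step 6 [3y] swap r/2=875/27057: DF=(1 − 875/27057·(0.978400+0.931100+0.920000+0.883300+0.873600))/(1+875/27057) = 33/40 ≈ 0.825000
step 7 [3.5y] swap r/2=966/31091: DF=(1 − 966/31091·(0.978400+0.931100+0.920000+0.883300+0.873600+0.825000))/(1+966/31091) = 2017/2500 ≈ 0.806800

1 1/2 1223/1250
2 1 9311/10000
3 3/2 23/25
4 2 8833/10000
5 5/2 546/625
6 3 33/40
7 7/2 2017/2500
DF(1y) is solved at step 2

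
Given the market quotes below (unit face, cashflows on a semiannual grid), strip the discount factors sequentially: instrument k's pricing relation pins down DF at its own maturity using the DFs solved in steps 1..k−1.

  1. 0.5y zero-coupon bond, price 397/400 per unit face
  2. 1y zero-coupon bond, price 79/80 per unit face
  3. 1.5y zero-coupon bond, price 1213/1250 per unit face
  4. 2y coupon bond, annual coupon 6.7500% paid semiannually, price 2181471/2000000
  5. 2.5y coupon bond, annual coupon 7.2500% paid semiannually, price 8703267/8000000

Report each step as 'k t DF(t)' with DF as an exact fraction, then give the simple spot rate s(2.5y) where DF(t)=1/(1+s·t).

1 1/2 397/400
2 1 79/80
3 3/2 1213/1250
4 2 2397/2500
5 5/2 9131/10000
s(2.5y) = (1/(9131/10000) − 1)/(5/2) = 1738/45655 ≈ 3.8068%

step 1 [0.5y] zero: DF = P = 397/400 ≈ 0.992500
step 2 [1y] zero: DF = P = 79/80 ≈ 0.987500
step 3 [1.5y] zero: DF = P = 1213/1250 ≈ 0.970400
step 4 [2y] bond c/2=27/800: DF=(2181471/2000000 − 27/800·(0.992500+0.987500+0.970400))/(1+27/800) = 2397/2500 ≈ 0.958800
step 5 [2.5y] bond c/2=29/800: DF=(8703267/8000000 − 29/800·(0.992500+0.987500+0.970400+0.958800))/(1+29/800) = 9131/10000 ≈ 0.913100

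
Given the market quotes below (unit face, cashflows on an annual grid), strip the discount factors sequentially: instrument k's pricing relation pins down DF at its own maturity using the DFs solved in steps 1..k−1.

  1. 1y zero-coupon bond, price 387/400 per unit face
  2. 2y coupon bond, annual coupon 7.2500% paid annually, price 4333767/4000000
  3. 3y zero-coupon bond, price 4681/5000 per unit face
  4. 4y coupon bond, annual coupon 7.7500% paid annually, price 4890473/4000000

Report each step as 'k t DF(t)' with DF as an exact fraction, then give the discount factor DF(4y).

1 1 387/400
2 2 1181/1250
3 3 4681/5000
4 4 4649/5000
DF(4y) = 4649/5000 ≈ 0.929800

step 1 [1y] zero: DF = P = 387/400 ≈ 0.967500
step 2 [2y] bond c/1=29/400: DF=(4333767/4000000 − 29/400·(0.967500))/(1+29/400) = 1181/1250 ≈ 0.944800
step 3 [3y] zero: DF = P = 4681/5000 ≈ 0.936200
step 4 [4y] bond c/1=31/400: DF=(4890473/4000000 − 31/400·(0.967500+0.944800+0.936200))/(1+31/400) = 4649/5000 ≈ 0.929800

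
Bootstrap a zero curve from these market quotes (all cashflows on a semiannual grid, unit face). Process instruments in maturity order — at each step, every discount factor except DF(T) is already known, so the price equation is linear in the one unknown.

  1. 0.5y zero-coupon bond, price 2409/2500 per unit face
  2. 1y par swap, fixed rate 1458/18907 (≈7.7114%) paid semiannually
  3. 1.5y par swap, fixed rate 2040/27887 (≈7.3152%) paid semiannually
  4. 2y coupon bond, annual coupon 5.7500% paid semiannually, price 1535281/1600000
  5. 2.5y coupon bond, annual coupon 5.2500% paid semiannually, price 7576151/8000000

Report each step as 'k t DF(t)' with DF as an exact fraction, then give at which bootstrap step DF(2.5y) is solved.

step 1 [0.5y] zero: DF = P = 2409/2500 ≈ 0.963600
step 2 [1y] swap r/2=729/18907: DF=(1 − 729/18907·(0.963600))/(1+729/18907) = 9271/10000 ≈ 0.927100
step 3 [1.5y] swap r/2=1020/27887: DF=(1 − 1020/27887·(0.963600+0.927100))/(1+1020/27887) = 449/500 ≈ 0.898000
step 4 [2y] bond c/2=23/800: DF=(1535281/1600000 − 23/800·(0.963600+0.927100+0.898000))/(1+23/800) = 2137/2500 ≈ 0.854800
step 5 [2.5y] bond c/2=21/800: DF=(7576151/8000000 − 21/800·(0.963600+0.927100+0.898000+0.854800))/(1+21/800) = 1037/1250 ≈ 0.829600

1 1/2 2409/2500
2 1 9271/10000
3 3/2 449/500
4 2 2137/2500
5 5/2 1037/1250
DF(2.5y) is solved at step 5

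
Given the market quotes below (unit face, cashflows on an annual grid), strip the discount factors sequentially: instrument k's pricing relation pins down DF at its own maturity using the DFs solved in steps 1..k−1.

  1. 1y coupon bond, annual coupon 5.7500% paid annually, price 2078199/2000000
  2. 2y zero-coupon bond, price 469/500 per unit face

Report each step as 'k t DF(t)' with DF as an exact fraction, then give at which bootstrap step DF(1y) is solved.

1 1 4913/5000
2 2 469/500
DF(1y) is solved at step 1

step 1 [1y] bond c/1=23/400: DF=(2078199/2000000 − 23/400·(0))/(1+23/400) = 4913/5000 ≈ 0.982600
step 2 [2y] zero: DF = P = 469/500 ≈ 0.938000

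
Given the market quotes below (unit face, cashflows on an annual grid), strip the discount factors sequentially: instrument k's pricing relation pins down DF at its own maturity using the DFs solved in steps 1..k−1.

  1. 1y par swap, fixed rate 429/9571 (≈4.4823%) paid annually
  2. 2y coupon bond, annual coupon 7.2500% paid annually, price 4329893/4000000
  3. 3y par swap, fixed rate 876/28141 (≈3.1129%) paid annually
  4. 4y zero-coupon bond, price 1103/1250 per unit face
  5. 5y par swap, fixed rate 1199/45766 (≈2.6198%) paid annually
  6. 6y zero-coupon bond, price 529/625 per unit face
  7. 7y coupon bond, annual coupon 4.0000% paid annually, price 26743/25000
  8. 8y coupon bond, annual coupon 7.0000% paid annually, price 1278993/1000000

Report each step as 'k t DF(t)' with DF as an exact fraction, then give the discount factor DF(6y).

1 1 9571/10000
2 2 4723/5000
3 3 2281/2500
4 4 1103/1250
5 5 8801/10000
6 6 529/625
7 7 41/50
8 8 7869/10000
DF(6y) = 529/625 ≈ 0.846400

step 1 [1y] swap r/1=429/9571: DF=(1 − 429/9571·(0))/(1+429/9571) = 9571/10000 ≈ 0.957100
step 2 [2y] bond c/1=29/400: DF=(4329893/4000000 − 29/400·(0.957100))/(1+29/400) = 4723/5000 ≈ 0.944600
step 3 [3y] swap r/1=876/28141: DF=(1 − 876/28141·(0.957100+0.944600))/(1+876/28141) = 2281/2500 ≈ 0.912400
step 4 [4y] zero: DF = P = 1103/1250 ≈ 0.882400
step 5 [5y] swap r/1=1199/45766: DF=(1 − 1199/45766·(0.957100+0.944600+0.912400+0.882400))/(1+1199/45766) = 8801/10000 ≈ 0.880100
step 6 [6y] zero: DF = P = 529/625 ≈ 0.846400
step 7 [7y] bond c/1=1/25: DF=(26743/25000 − 1/25·(0.957100+0.944600+0.912400+0.882400+0.880100+0.846400))/(1+1/25) = 41/50 ≈ 0.820000
step 8 [8y] bond c/1=7/100: DF=(1278993/1000000 − 7/100·(0.957100+0.944600+0.912400+0.882400+0.880100+0.846400+0.820000))/(1+7/100) = 7869/10000 ≈ 0.786900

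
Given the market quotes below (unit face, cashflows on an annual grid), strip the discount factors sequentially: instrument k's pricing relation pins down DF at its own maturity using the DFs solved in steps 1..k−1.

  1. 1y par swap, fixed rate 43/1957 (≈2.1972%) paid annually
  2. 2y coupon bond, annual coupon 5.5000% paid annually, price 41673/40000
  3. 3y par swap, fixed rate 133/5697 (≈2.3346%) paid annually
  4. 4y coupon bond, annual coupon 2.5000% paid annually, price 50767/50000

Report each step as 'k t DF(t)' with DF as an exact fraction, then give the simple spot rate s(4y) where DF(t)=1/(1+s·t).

step 1 [1y] swap r/1=43/1957: DF=(1 − 43/1957·(0))/(1+43/1957) = 1957/2000 ≈ 0.978500
step 2 [2y] bond c/1=11/200: DF=(41673/40000 − 11/200·(0.978500))/(1+11/200) = 1873/2000 ≈ 0.936500
step 3 [3y] swap r/1=133/5697: DF=(1 − 133/5697·(0.978500+0.936500))/(1+133/5697) = 1867/2000 ≈ 0.933500
step 4 [4y] bond c/1=1/40: DF=(50767/50000 − 1/40·(0.978500+0.936500+0.933500))/(1+1/40) = 9211/10000 ≈ 0.921100

1 1 1957/2000
2 2 1873/2000
3 3 1867/2000
4 4 9211/10000
s(4y) = (1/(9211/10000) − 1)/(4) = 789/36844 ≈ 2.1415%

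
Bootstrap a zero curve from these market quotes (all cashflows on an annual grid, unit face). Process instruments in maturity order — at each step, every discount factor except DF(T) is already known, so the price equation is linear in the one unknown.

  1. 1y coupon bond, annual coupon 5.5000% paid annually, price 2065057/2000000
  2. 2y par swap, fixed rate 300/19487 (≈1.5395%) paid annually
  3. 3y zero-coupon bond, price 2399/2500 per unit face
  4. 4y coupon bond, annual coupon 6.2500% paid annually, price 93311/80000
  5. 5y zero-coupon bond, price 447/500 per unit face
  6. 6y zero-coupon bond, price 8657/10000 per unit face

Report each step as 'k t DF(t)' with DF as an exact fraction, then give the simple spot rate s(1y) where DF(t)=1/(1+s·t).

step 1 [1y] bond c/1=11/200: DF=(2065057/2000000 − 11/200·(0))/(1+11/200) = 9787/10000 ≈ 0.978700
step 2 [2y] swap r/1=300/19487: DF=(1 − 300/19487·(0.978700))/(1+300/19487) = 97/100 ≈ 0.970000
step 3 [3y] zero: DF = P = 2399/2500 ≈ 0.959600
step 4 [4y] bond c/1=1/16: DF=(93311/80000 − 1/16·(0.978700+0.970000+0.959600))/(1+1/16) = 9267/10000 ≈ 0.926700
step 5 [5y] zero: DF = P = 447/500 ≈ 0.894000
step 6 [6y] zero: DF = P = 8657/10000 ≈ 0.865700

1 1 9787/10000
2 2 97/100
3 3 2399/2500
4 4 9267/10000
5 5 447/500
6 6 8657/10000
s(1y) = (1/(9787/10000) − 1)/(1) = 213/9787 ≈ 2.1764%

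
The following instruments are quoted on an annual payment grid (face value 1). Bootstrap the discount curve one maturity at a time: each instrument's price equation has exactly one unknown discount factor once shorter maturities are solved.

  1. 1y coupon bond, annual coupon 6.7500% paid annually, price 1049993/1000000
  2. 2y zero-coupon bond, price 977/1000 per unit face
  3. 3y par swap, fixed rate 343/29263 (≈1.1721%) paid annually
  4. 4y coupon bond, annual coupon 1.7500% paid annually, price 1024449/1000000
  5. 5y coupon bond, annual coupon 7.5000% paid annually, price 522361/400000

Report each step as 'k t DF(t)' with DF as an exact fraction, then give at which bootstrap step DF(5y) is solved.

step 1 [1y] bond c/1=27/400: DF=(1049993/1000000 − 27/400·(0))/(1+27/400) = 2459/2500 ≈ 0.983600
step 2 [2y] zero: DF = P = 977/1000 ≈ 0.977000
step 3 [3y] swap r/1=343/29263: DF=(1 − 343/29263·(0.983600+0.977000))/(1+343/29263) = 9657/10000 ≈ 0.965700
step 4 [4y] bond c/1=7/400: DF=(1024449/1000000 − 7/400·(0.983600+0.977000+0.965700))/(1+7/400) = 1913/2000 ≈ 0.956500
step 5 [5y] bond c/1=3/40: DF=(522361/400000 − 3/40·(0.983600+0.977000+0.965700+0.956500))/(1+3/40) = 9439/10000 ≈ 0.943900

1 1 2459/2500
2 2 977/1000
3 3 9657/10000
4 4 1913/2000
5 5 9439/10000
DF(5y) is solved at step 5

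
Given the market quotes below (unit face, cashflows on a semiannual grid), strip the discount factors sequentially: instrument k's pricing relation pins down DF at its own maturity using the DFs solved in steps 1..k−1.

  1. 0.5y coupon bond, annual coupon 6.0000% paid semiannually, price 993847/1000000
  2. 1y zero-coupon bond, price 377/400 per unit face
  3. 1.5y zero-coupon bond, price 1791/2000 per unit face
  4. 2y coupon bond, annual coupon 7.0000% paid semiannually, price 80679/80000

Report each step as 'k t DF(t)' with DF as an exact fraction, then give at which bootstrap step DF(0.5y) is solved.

step 1 [0.5y] bond c/2=3/100: DF=(993847/1000000 − 3/100·(0))/(1+3/100) = 9649/10000 ≈ 0.964900
step 2 [1y] zero: DF = P = 377/400 ≈ 0.942500
step 3 [1.5y] zero: DF = P = 1791/2000 ≈ 0.895500
step 4 [2y] bond c/2=7/200: DF=(80679/80000 − 7/200·(0.964900+0.942500+0.895500))/(1+7/200) = 2199/2500 ≈ 0.879600

1 1/2 9649/10000
2 1 377/400
3 3/2 1791/2000
4 2 2199/2500
DF(0.5y) is solved at step 1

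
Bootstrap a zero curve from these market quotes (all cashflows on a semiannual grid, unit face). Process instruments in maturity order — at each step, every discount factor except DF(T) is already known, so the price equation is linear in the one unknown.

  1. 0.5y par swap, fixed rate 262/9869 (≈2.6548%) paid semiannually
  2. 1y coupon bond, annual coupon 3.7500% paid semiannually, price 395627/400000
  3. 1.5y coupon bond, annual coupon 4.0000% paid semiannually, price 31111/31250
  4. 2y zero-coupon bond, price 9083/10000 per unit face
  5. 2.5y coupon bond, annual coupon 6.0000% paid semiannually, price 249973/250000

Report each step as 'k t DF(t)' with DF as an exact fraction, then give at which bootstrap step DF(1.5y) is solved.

1 1/2 9869/10000
2 1 9527/10000
3 3/2 469/500
4 2 9083/10000
5 5/2 1721/2000
DF(1.5y) is solved at step 3

step 1 [0.5y] swap r/2=131/9869: DF=(1 − 131/9869·(0))/(1+131/9869) = 9869/10000 ≈ 0.986900
step 2 [1y] bond c/2=3/160: DF=(395627/400000 − 3/160·(0.986900))/(1+3/160) = 9527/10000 ≈ 0.952700
step 3 [1.5y] bond c/2=1/50: DF=(31111/31250 − 1/50·(0.986900+0.952700))/(1+1/50) = 469/500 ≈ 0.938000
step 4 [2y] zero: DF = P = 9083/10000 ≈ 0.908300
step 5 [2.5y] bond c/2=3/100: DF=(249973/250000 − 3/100·(0.986900+0.952700+0.938000+0.908300))/(1+3/100) = 1721/2000 ≈ 0.860500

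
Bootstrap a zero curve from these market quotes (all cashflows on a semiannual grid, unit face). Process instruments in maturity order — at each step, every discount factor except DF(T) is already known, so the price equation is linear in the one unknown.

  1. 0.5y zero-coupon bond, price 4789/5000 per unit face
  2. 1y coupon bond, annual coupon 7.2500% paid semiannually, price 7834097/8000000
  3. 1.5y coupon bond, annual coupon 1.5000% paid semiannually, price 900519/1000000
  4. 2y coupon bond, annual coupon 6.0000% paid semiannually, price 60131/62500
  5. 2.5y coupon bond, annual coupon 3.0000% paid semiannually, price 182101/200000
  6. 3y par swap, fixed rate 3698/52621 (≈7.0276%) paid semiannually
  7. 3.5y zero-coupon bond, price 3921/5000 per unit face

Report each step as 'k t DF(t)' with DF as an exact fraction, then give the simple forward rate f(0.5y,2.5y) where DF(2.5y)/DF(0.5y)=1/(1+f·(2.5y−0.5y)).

1 1/2 4789/5000
2 1 1823/2000
3 3/2 8799/10000
4 2 427/500
5 5/2 4219/5000
6 3 8151/10000
7 7/2 3921/5000
f(0.5y,2.5y) = ((4789/5000)/(4219/5000) − 1)/(2) = 285/4219 ≈ 6.7552%

step 1 [0.5y] zero: DF = P = 4789/5000 ≈ 0.957800
step 2 [1y] bond c/2=29/800: DF=(7834097/8000000 − 29/800·(0.957800))/(1+29/800) = 1823/2000 ≈ 0.911500
step 3 [1.5y] bond c/2=3/400: DF=(900519/1000000 − 3/400·(0.957800+0.911500))/(1+3/400) = 8799/10000 ≈ 0.879900
step 4 [2y] bond c/2=3/100: DF=(60131/62500 − 3/100·(0.957800+0.911500+0.879900))/(1+3/100) = 427/500 ≈ 0.854000
step 5 [2.5y] bond c/2=3/200: DF=(182101/200000 − 3/200·(0.957800+0.911500+0.879900+0.854000))/(1+3/200) = 4219/5000 ≈ 0.843800
step 6 [3y] swap r/2=1849/52621: DF=(1 − 1849/52621·(0.957800+0.911500+0.879900+0.854000+0.843800))/(1+1849/52621) = 8151/10000 ≈ 0.815100
step 7 [3.5y] zero: DF = P = 3921/5000 ≈ 0.784200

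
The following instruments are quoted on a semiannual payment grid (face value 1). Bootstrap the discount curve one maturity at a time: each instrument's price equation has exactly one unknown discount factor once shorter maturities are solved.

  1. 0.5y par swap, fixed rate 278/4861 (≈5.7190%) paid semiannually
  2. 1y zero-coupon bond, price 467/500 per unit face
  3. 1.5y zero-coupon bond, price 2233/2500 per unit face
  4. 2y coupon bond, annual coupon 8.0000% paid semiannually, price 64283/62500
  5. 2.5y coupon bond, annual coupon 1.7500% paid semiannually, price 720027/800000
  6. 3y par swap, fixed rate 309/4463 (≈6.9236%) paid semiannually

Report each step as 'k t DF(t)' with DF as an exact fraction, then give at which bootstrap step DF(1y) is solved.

step 1 [0.5y] swap r/2=139/4861: DF=(1 − 139/4861·(0))/(1+139/4861) = 4861/5000 ≈ 0.972200
step 2 [1y] zero: DF = P = 467/500 ≈ 0.934000
step 3 [1.5y] zero: DF = P = 2233/2500 ≈ 0.893200
step 4 [2y] bond c/2=1/25: DF=(64283/62500 − 1/25·(0.972200+0.934000+0.893200))/(1+1/25) = 8813/10000 ≈ 0.881300
step 5 [2.5y] bond c/2=7/800: DF=(720027/800000 − 7/800·(0.972200+0.934000+0.893200+0.881300))/(1+7/800) = 8603/10000 ≈ 0.860300
step 6 [3y] swap r/2=309/8926: DF=(1 − 309/8926·(0.972200+0.934000+0.893200+0.881300+0.860300))/(1+309/8926) = 4073/5000 ≈ 0.814600

1 1/2 4861/5000
2 1 467/500
3 3/2 2233/2500
4 2 8813/10000
5 5/2 8603/10000
6 3 4073/5000
DF(1y) is solved at step 2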